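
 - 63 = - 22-41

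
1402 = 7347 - 5945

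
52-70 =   -  18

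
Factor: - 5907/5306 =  - 2^( - 1 )*3^1*7^( -1 )*11^1 * 179^1*379^( - 1)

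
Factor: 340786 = 2^1*170393^1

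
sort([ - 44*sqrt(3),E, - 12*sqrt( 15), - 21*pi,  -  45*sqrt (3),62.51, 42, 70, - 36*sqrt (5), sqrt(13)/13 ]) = [ - 36 * sqrt(5), -45 * sqrt (3 ), - 44 * sqrt(3), - 21*pi, - 12 * sqrt(15 ),sqrt(13 ) /13, E, 42, 62.51, 70 ] 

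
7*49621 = 347347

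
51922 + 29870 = 81792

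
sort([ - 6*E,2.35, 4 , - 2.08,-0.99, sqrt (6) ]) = [ - 6*E,-2.08, - 0.99,2.35,sqrt(6 ),4] 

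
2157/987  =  719/329  =  2.19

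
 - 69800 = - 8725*8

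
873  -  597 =276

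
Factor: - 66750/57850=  - 15/13  =  -  3^1*5^1*13^( - 1)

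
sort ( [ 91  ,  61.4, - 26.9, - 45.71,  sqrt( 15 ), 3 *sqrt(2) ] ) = [ - 45.71, - 26.9, sqrt (15),3 * sqrt (2 ),61.4,91 ]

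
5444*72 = 391968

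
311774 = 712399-400625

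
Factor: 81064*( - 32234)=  - 2^4*71^1*227^1*10133^1 = - 2613016976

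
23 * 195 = 4485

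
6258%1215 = 183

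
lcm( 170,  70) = 1190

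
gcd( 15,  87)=3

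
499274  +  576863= 1076137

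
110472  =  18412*6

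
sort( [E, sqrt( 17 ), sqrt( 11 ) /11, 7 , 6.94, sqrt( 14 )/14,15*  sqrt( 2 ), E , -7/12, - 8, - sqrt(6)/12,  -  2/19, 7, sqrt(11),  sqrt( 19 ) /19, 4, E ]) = [ - 8, - 7/12, -sqrt( 6)/12, - 2/19, sqrt(19)/19,sqrt( 14 )/14, sqrt( 11 )/11,  E, E, E, sqrt( 11 ),4 , sqrt( 17), 6.94, 7,7,  15 *sqrt( 2)]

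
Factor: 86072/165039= 424/813 = 2^3 * 3^ ( -1 )*53^1 * 271^( - 1 ) 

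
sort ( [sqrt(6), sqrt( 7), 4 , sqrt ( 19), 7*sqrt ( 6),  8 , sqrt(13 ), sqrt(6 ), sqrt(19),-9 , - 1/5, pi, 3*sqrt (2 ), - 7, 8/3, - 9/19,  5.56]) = [ - 9, - 7 ,-9/19 , - 1/5, sqrt(6), sqrt( 6), sqrt ( 7),8/3, pi, sqrt ( 13), 4, 3*sqrt( 2), sqrt( 19), sqrt(19 ), 5.56,  8,7*sqrt(6) ] 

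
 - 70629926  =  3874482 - 74504408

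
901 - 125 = 776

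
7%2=1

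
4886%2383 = 120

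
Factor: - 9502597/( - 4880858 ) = 2^(-1) *13^1* 239^(-1) * 10211^( - 1)*730969^1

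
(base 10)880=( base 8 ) 1560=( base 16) 370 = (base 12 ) 614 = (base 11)730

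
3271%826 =793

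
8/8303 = 8/8303 = 0.00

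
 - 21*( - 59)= 1239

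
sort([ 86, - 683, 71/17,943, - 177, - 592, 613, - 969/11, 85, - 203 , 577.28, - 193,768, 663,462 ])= [ - 683, - 592,  -  203, - 193, - 177, -969/11,71/17,85, 86, 462, 577.28, 613,663,  768,943]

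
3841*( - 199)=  - 764359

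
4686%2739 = 1947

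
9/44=9/44 = 0.20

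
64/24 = 8/3 =2.67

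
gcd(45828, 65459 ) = 67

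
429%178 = 73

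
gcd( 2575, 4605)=5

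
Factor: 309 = 3^1*103^1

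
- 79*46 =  - 3634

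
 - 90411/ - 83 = 1089 + 24/83 = 1089.29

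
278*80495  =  22377610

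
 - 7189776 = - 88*81702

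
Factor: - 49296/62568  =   - 2^1 * 3^ (-1)*11^( - 1)*13^1  =  - 26/33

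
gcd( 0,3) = 3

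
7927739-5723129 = 2204610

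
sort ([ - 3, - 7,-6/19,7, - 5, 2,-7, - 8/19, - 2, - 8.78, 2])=[ - 8.78,-7, - 7 , - 5, - 3, - 2, - 8/19, - 6/19, 2 , 2, 7 ]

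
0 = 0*( - 515) 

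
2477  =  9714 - 7237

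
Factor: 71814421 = 7^1*10259203^1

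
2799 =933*3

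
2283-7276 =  - 4993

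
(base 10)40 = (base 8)50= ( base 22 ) 1I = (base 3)1111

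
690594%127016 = 55514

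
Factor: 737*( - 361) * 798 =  - 2^1 * 3^1 * 7^1*11^1 * 19^3*67^1=-212313486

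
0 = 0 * 2144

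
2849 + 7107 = 9956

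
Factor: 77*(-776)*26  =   - 2^4*7^1*11^1* 13^1*97^1 =- 1553552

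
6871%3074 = 723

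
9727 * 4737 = 46076799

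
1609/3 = 1609/3 = 536.33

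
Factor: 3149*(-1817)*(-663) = 3793508979=   3^1*13^1*17^1*23^1*47^1 *67^1*79^1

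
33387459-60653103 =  - 27265644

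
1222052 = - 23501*(-52) 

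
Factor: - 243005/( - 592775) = 371/905 = 5^(  -  1 )* 7^1*53^1*181^(-1) 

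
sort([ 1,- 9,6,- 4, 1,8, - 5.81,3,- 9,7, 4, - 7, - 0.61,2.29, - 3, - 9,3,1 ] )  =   [- 9, - 9,-9, - 7,-5.81,-4, - 3, - 0.61,1, 1,1, 2.29,3  ,  3 , 4,6,7, 8] 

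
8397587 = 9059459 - 661872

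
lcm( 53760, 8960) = 53760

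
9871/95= 103 + 86/95=103.91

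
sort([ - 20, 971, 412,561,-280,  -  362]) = [-362,-280, - 20, 412, 561, 971 ]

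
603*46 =27738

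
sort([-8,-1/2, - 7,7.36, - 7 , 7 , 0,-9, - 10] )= [-10,-9,-8, - 7, - 7, - 1/2,0, 7, 7.36 ]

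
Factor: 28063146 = 2^1*3^1*4677191^1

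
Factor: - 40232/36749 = -2^3*47^1*107^1*36749^(  -  1 ) 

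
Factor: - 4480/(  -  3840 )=7/6 = 2^( - 1)*3^(-1 )*7^1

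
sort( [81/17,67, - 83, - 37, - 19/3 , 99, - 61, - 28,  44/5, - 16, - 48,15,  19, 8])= [ - 83, - 61 ,-48, - 37, - 28, - 16, - 19/3, 81/17, 8,44/5, 15,19, 67,99]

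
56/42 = 1 + 1/3 = 1.33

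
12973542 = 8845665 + 4127877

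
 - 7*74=-518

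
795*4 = 3180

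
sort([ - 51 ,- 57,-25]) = [ - 57, - 51, -25 ] 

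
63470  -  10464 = 53006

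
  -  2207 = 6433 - 8640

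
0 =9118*0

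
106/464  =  53/232 = 0.23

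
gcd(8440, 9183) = 1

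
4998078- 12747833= -7749755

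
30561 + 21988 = 52549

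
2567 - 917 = 1650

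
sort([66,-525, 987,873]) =[ - 525,66  ,  873 , 987] 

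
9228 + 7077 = 16305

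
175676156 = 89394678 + 86281478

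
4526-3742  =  784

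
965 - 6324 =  - 5359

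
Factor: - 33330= - 2^1*3^1*5^1 * 11^1*101^1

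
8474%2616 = 626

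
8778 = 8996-218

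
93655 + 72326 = 165981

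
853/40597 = 853/40597  =  0.02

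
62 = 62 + 0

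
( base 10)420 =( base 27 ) FF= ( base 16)1A4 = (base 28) F0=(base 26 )G4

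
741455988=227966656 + 513489332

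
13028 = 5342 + 7686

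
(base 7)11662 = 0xC0A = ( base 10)3082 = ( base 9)4204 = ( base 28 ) 3Q2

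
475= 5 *95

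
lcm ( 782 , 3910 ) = 3910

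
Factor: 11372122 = 2^1*601^1*9461^1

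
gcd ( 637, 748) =1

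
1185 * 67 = 79395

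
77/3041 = 77/3041 = 0.03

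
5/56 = 5/56 =0.09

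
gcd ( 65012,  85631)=1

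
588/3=196 = 196.00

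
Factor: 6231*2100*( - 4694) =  - 61421459400 = - 2^3 * 3^2 * 5^2*7^1*31^1*67^1*2347^1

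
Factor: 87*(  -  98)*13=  -2^1*3^1*7^2*13^1 * 29^1 = - 110838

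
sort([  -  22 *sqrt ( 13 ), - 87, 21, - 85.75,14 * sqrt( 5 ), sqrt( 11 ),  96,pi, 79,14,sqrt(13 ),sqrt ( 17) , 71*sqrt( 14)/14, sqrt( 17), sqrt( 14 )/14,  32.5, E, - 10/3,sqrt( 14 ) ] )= [ - 87, - 85.75, - 22*sqrt(13), - 10/3, sqrt(14 ) /14, E , pi,sqrt(11),sqrt ( 13),sqrt( 14),  sqrt ( 17),sqrt( 17),  14, 71*sqrt( 14 )/14,21, 14*sqrt (5),  32.5,79, 96 ] 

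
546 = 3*182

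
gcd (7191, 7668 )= 9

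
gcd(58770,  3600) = 90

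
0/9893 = 0 = 0.00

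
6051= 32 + 6019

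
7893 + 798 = 8691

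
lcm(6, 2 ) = 6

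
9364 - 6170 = 3194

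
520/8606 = 20/331 = 0.06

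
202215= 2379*85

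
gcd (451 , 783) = 1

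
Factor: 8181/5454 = 3/2 = 2^( - 1)*3^1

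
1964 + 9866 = 11830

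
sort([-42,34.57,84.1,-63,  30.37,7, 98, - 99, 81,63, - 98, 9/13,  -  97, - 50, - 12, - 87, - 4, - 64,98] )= [  -  99, - 98, - 97,-87, - 64 , - 63, - 50, - 42, - 12, - 4,9/13,7, 30.37,34.57, 63 , 81,84.1, 98 , 98 ] 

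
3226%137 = 75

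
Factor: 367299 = 3^2*37^1 * 1103^1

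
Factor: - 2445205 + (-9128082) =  - 11573287 = - 11^2*101^1*947^1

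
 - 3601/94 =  - 39 + 65/94 = - 38.31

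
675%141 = 111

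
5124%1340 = 1104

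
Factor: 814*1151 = 936914 = 2^1*11^1*37^1*1151^1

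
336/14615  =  336/14615=0.02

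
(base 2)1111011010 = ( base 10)986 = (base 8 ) 1732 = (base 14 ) 506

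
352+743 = 1095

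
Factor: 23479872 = 2^6 * 3^1*13^1*23^1*409^1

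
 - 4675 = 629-5304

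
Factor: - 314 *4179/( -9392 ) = 656103/4696= 2^(  -  3 )*3^1*7^1*157^1 * 199^1 * 587^( - 1) 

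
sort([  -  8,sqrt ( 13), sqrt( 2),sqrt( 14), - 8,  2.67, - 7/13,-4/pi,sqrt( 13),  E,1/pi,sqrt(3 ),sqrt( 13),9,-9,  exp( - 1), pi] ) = [ - 9, - 8 ,-8,  -  4/pi , - 7/13,1/pi,  exp(-1),sqrt( 2),  sqrt( 3) , 2.67,E , pi,sqrt( 13 ),  sqrt( 13 ) , sqrt(13), sqrt( 14 ), 9]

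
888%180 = 168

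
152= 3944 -3792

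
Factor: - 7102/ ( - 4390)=5^( - 1)*53^1 * 67^1*439^( - 1 ) = 3551/2195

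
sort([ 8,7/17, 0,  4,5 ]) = [0,  7/17,  4, 5, 8]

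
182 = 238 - 56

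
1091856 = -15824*( - 69 )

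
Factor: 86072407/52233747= 3^(-1)*41^1*2699^(-1)*6451^( - 1 )*2099327^1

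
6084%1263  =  1032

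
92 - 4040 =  - 3948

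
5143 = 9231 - 4088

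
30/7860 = 1/262= 0.00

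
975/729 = 325/243 = 1.34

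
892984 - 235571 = 657413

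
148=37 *4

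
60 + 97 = 157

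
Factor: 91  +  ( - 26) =5^1*13^1 = 65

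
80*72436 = 5794880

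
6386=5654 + 732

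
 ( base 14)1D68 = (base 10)5384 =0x1508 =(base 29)6BJ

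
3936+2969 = 6905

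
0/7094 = 0 = 0.00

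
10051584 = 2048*4908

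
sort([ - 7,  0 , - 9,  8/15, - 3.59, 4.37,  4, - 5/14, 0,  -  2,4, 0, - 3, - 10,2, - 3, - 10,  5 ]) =[ - 10, -10, - 9, - 7 ,-3.59, - 3, - 3, - 2, - 5/14, 0,0,0, 8/15, 2,4, 4, 4.37, 5]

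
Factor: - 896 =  - 2^7 *7^1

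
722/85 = 8+42/85 = 8.49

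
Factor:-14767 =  - 14767^1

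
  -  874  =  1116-1990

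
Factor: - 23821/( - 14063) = 83/49 = 7^( - 2)*83^1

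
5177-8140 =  - 2963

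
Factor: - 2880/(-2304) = 5/4 = 2^(-2)*5^1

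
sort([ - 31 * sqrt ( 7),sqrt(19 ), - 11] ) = [ - 31*sqrt(7 ), - 11, sqrt(19 )]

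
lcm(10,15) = 30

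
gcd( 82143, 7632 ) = 9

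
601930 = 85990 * 7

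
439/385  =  439/385 = 1.14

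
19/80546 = 19/80546 = 0.00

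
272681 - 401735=-129054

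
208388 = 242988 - 34600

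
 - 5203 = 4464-9667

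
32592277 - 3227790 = 29364487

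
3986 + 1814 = 5800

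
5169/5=5169/5 = 1033.80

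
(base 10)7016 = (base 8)15550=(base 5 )211031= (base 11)52A9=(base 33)6EK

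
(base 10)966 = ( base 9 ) 1283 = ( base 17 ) 35E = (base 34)SE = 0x3c6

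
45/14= 45/14  =  3.21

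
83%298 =83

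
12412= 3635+8777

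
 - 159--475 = 316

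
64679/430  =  150 + 179/430=150.42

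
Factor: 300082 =2^1*150041^1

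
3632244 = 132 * 27517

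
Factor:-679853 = -83^1*8191^1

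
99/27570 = 33/9190 = 0.00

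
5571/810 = 6 + 79/90 = 6.88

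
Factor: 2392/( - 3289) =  - 2^3*11^( - 1) = - 8/11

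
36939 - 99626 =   -  62687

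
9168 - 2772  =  6396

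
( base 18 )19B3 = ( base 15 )29B9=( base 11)67A6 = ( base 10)8949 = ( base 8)21365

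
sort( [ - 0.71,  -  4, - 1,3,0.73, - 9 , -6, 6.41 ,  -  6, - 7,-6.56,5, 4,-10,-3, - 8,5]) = [ - 10, - 9, - 8,- 7, - 6.56, - 6,-6, - 4,  -  3,- 1 , - 0.71,0.73,3,  4, 5,5,6.41]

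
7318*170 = 1244060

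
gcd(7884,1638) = 18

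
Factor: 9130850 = 2^1 *5^2*182617^1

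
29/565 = 29/565 = 0.05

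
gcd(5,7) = 1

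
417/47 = 8 + 41/47=8.87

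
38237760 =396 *96560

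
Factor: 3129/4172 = 3/4= 2^ (- 2 )*3^1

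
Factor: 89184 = 2^5*3^1*929^1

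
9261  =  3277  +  5984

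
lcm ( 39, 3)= 39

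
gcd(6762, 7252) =98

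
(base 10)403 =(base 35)BI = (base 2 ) 110010011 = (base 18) 147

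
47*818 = 38446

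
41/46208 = 41/46208 = 0.00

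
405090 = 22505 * 18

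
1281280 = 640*2002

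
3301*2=6602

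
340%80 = 20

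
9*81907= 737163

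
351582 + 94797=446379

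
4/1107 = 4/1107 = 0.00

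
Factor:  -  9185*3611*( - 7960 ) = 2^3 * 5^2 * 11^1 * 23^1 * 157^1*167^1*199^1 = 264009598600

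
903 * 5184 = 4681152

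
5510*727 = 4005770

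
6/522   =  1/87 = 0.01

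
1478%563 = 352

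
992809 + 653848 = 1646657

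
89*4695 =417855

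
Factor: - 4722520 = -2^3*5^1*11^1* 10733^1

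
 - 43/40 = - 2 + 37/40 = - 1.07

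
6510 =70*93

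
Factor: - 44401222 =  - 2^1 * 22200611^1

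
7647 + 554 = 8201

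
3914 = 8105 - 4191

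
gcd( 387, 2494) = 43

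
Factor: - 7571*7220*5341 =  - 2^2*5^1*7^2 * 19^2*67^1 * 109^1 * 113^1 = - 291953053420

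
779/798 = 41/42 = 0.98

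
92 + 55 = 147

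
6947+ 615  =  7562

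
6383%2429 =1525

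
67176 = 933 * 72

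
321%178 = 143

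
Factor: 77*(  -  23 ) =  - 1771 = -7^1*11^1*23^1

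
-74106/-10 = 37053/5 = 7410.60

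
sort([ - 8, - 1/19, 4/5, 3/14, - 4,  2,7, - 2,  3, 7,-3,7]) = [-8,-4, - 3, - 2, - 1/19,3/14,4/5,2 , 3, 7, 7 , 7 ]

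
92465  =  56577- - 35888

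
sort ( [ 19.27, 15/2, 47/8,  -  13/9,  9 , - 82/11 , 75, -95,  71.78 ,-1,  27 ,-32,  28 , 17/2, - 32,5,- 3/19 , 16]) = [ - 95, - 32, - 32,-82/11, - 13/9, - 1,- 3/19,5, 47/8,15/2,17/2,9, 16, 19.27,27, 28,71.78 , 75 ] 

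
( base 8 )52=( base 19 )24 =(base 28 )1E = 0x2A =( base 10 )42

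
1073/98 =10 +93/98 = 10.95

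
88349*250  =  22087250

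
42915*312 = 13389480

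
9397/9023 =9397/9023 = 1.04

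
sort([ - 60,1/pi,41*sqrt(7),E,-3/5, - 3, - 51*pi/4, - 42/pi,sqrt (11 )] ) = [-60, - 51*pi/4, - 42/pi,  -  3 ,-3/5,  1/pi , E, sqrt ( 11 ),41*sqrt( 7 ) ] 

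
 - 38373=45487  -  83860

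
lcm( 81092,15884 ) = 1540748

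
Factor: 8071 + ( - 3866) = 4205 = 5^1*29^2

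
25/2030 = 5/406 = 0.01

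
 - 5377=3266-8643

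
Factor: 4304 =2^4*269^1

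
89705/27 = 89705/27 = 3322.41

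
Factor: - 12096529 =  -827^1*14627^1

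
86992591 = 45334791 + 41657800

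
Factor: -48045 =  - 3^1* 5^1*3203^1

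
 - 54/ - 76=27/38 = 0.71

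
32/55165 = 32/55165 = 0.00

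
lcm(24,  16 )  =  48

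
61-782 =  - 721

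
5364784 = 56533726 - 51168942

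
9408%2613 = 1569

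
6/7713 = 2/2571 = 0.00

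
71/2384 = 71/2384 = 0.03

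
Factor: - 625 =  - 5^4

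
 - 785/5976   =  -785/5976 = - 0.13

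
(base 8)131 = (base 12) 75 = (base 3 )10022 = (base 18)4h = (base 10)89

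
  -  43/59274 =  - 1 + 59231/59274 = - 0.00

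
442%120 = 82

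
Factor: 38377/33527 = 13^(- 1)*2579^( - 1) * 38377^1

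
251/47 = 5 + 16/47  =  5.34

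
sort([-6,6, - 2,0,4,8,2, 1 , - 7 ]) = [ - 7, - 6, - 2, 0,1,2,4, 6,8] 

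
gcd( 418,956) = 2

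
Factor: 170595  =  3^2*5^1 * 17^1*223^1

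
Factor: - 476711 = - 293^1*1627^1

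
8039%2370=929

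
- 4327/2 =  - 4327/2 = - 2163.50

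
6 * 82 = 492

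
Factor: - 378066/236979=- 962/603 = - 2^1*3^( - 2 ) *13^1*37^1*67^(- 1)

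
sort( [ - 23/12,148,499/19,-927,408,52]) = [ - 927, - 23/12 , 499/19,52,148,  408 ] 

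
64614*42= 2713788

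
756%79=45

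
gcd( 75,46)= 1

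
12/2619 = 4/873 = 0.00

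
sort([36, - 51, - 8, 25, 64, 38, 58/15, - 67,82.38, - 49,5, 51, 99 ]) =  [ - 67, - 51, - 49, - 8,  58/15, 5, 25, 36, 38,51, 64, 82.38, 99 ]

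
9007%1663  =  692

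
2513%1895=618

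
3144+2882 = 6026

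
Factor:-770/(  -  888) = 385/444 = 2^( - 2)* 3^( - 1 ) * 5^1*7^1*11^1*37^( - 1 )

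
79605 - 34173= 45432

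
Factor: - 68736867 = -3^1*22912289^1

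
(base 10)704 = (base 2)1011000000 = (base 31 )MM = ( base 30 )ne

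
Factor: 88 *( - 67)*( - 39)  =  2^3 * 3^1*11^1*13^1*67^1 = 229944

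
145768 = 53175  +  92593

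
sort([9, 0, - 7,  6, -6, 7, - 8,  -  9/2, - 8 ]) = [ - 8, - 8 ,-7,  -  6, - 9/2,  0,  6,7,9]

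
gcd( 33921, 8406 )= 9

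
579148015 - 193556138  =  385591877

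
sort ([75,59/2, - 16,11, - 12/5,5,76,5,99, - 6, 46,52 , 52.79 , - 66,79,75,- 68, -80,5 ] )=[-80, - 68, -66, - 16,  -  6, - 12/5 , 5,5,5,11,59/2,46,52,52.79,75,75,76,79, 99]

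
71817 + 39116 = 110933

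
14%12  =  2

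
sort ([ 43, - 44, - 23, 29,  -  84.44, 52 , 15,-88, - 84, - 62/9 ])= [ - 88,  -  84.44,-84,-44, - 23, - 62/9, 15, 29,43,52 ]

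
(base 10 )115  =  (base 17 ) 6d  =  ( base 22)55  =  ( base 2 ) 1110011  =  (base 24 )4J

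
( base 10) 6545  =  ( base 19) I29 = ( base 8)14621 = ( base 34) 5mh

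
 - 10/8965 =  - 2/1793=- 0.00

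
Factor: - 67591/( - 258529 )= 257^1* 983^ (-1) = 257/983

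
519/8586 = 173/2862 = 0.06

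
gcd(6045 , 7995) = 195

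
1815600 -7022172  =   - 5206572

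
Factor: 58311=3^2  *  11^1*19^1*31^1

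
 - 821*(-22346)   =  18346066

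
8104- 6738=1366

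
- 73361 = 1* ( - 73361) 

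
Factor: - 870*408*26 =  - 2^5*3^2  *  5^1*13^1*17^1*29^1 = -  9228960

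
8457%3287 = 1883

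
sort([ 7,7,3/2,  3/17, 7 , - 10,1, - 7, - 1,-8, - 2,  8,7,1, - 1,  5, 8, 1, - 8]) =[-10, - 8,-8, - 7, - 2,- 1, - 1,3/17, 1,1,1,3/2,5, 7, 7,7, 7,8,8 ] 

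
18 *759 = 13662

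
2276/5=2276/5  =  455.20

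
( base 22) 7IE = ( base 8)7326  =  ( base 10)3798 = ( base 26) 5G2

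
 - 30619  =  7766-38385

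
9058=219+8839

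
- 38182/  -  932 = 19091/466 = 40.97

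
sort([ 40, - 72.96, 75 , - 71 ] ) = [ - 72.96,-71,  40,75 ]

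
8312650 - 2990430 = 5322220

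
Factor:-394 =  - 2^1*197^1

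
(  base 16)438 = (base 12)760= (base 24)1L0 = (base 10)1080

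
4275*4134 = 17672850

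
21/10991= 21/10991 = 0.00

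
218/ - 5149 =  - 218/5149 =-0.04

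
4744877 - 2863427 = 1881450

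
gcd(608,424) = 8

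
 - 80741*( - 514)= 41500874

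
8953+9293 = 18246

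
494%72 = 62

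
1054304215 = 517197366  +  537106849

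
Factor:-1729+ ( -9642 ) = -11371=- 83^1*137^1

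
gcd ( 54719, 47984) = 1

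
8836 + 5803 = 14639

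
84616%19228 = 7704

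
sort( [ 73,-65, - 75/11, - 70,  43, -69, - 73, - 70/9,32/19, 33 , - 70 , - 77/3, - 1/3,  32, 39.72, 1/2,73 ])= [ -73, - 70, - 70, - 69, - 65, - 77/3,-70/9, - 75/11,  -  1/3,1/2 , 32/19,32, 33, 39.72, 43, 73 , 73]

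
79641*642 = 51129522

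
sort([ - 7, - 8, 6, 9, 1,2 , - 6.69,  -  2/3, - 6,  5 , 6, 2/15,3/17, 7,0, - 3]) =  [ - 8, - 7,-6.69, - 6, - 3, - 2/3,0, 2/15 , 3/17, 1, 2, 5,  6, 6, 7, 9 ]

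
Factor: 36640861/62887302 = 2^ ( - 1)*3^(-2)*19^(- 1 )*53^1*183881^(-1)*691337^1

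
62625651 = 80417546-17791895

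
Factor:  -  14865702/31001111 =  - 2^1*3^1*43^1 * 157^1*367^1 *31001111^( - 1)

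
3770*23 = 86710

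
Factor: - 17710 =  - 2^1*5^1*7^1* 11^1*23^1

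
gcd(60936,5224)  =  8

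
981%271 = 168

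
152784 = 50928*3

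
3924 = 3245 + 679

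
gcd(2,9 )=1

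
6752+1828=8580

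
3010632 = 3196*942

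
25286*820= 20734520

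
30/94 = 15/47  =  0.32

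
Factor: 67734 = 2^1*3^2*53^1*71^1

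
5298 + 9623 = 14921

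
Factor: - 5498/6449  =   -2^1*2749^1 *6449^(-1) 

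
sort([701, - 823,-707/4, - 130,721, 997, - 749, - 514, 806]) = [ - 823, - 749,  -  514,  -  707/4, - 130 , 701 , 721, 806,997]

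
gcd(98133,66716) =1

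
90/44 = 2 + 1/22 = 2.05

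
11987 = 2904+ 9083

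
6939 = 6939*1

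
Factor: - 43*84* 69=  - 249228 = - 2^2*3^2*7^1  *23^1*43^1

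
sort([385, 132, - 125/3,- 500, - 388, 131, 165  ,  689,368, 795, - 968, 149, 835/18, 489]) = [ - 968, - 500, - 388, - 125/3,835/18, 131,132,149, 165, 368, 385, 489,689, 795 ]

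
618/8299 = 618/8299 = 0.07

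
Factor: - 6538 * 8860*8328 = -482413391040 = - 2^6 * 3^1*5^1*7^1 * 347^1*443^1*467^1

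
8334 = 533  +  7801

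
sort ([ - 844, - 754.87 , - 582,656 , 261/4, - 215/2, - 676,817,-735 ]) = [-844, - 754.87, - 735, - 676, - 582, - 215/2,261/4,656,  817]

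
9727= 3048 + 6679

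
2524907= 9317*271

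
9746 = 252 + 9494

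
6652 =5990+662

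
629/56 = 11+13/56=11.23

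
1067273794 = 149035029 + 918238765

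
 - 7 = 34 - 41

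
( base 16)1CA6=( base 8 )16246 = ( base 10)7334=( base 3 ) 101001122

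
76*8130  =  617880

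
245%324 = 245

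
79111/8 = 9888 + 7/8 = 9888.88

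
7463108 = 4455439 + 3007669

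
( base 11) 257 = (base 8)460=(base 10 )304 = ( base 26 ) bi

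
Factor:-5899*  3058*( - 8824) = 2^4 * 11^1*17^1*139^1*347^1*1103^1  =  159177389008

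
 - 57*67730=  - 3860610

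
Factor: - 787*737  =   - 580019 = - 11^1*67^1*787^1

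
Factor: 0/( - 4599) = 0 = 0^1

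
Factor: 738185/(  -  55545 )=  - 917/69 = - 3^( - 1)*7^1 *23^( - 1 )*131^1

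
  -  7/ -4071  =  7/4071= 0.00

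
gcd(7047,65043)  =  81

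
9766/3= 3255 + 1/3 = 3255.33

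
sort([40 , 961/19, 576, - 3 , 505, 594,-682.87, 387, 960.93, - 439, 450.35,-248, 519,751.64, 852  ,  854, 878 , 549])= [ - 682.87, - 439  , - 248 , - 3, 40,  961/19,387,  450.35, 505, 519, 549,576,  594,751.64,852, 854,878, 960.93] 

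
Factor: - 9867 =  - 3^1*11^1 * 13^1 * 23^1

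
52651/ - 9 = -5851 + 8/9 = - 5850.11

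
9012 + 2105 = 11117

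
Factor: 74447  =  109^1*683^1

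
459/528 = 153/176 = 0.87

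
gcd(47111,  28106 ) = 1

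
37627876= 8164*4609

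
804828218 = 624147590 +180680628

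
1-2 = -1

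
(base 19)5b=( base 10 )106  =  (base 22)4i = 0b1101010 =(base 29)3J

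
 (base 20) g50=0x1964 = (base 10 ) 6500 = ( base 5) 202000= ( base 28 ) 884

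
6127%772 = 723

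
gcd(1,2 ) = 1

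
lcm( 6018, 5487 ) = 186558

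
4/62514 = 2/31257 = 0.00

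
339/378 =113/126 = 0.90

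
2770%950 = 870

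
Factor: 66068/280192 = 83/352=2^ ( - 5)* 11^( - 1)*83^1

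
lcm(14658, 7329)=14658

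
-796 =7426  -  8222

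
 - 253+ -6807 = -7060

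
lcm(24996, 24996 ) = 24996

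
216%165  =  51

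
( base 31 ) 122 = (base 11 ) 852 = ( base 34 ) u5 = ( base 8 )2001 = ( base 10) 1025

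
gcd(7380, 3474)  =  18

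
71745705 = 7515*9547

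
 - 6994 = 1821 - 8815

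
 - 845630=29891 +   -  875521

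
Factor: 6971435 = 5^1*31^1*41^1*1097^1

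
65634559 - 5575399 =60059160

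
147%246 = 147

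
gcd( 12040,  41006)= 14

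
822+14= 836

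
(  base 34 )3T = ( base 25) 56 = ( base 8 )203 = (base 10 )131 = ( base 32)43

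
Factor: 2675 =5^2*107^1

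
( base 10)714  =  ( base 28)PE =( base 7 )2040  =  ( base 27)QC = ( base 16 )2CA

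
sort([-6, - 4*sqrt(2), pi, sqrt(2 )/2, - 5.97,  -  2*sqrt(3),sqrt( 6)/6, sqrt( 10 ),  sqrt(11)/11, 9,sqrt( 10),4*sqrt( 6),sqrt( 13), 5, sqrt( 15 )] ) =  [ - 6,-5.97, - 4*sqrt ( 2), - 2*sqrt( 3), sqrt( 11 )/11, sqrt(6)/6,sqrt(2 ) /2,  pi,sqrt(10), sqrt( 10) , sqrt(13), sqrt(15),5, 9, 4*sqrt(6)] 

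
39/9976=39/9976= 0.00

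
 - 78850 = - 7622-71228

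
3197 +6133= 9330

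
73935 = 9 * 8215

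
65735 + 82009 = 147744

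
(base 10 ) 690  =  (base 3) 221120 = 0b1010110010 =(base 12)496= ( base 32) LI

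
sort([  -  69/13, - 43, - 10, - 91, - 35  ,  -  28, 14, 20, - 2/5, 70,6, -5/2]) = [ -91, - 43,  -  35, - 28, - 10,-69/13, - 5/2,-2/5,6,14, 20 , 70]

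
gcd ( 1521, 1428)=3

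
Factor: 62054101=97^1*103^1*6211^1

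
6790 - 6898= - 108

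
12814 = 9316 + 3498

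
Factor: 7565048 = 2^3*945631^1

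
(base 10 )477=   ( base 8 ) 735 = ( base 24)JL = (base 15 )21C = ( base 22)lf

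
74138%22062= 7952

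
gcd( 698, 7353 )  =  1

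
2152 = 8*269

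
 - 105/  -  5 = 21/1= 21.00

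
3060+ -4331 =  - 1271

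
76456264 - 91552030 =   -  15095766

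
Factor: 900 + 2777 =3677=   3677^1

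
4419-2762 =1657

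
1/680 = 1/680  =  0.00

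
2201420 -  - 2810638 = 5012058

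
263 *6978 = 1835214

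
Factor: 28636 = 2^2*7159^1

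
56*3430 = 192080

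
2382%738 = 168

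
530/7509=530/7509 = 0.07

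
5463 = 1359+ 4104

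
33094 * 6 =198564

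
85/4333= 85/4333 = 0.02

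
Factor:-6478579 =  - 6478579^1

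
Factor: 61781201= 59^1*1047139^1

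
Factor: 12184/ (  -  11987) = - 2^3*1523^1*11987^ ( - 1 )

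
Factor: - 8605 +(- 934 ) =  -9539=-  9539^1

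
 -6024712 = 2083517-8108229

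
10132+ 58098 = 68230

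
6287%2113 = 2061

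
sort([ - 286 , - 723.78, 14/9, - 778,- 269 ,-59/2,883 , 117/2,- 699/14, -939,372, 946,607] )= [-939, - 778, - 723.78,-286, - 269, - 699/14, - 59/2, 14/9,117/2, 372, 607, 883, 946 ] 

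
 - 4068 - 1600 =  - 5668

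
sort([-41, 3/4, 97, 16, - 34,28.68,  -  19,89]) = [- 41 , - 34,-19,3/4,16,28.68  ,  89,97] 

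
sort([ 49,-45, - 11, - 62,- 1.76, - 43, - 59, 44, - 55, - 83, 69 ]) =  [ - 83, - 62, - 59, - 55, - 45 , - 43 ,-11, - 1.76,44, 49, 69 ] 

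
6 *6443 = 38658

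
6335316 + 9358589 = 15693905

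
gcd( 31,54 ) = 1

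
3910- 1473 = 2437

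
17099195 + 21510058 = 38609253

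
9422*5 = 47110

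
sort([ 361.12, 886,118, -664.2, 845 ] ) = [-664.2,118,361.12, 845, 886] 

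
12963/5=12963/5 =2592.60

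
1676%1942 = 1676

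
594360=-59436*( - 10) 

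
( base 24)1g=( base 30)1a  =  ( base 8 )50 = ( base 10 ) 40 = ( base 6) 104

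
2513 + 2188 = 4701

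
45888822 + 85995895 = 131884717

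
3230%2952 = 278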